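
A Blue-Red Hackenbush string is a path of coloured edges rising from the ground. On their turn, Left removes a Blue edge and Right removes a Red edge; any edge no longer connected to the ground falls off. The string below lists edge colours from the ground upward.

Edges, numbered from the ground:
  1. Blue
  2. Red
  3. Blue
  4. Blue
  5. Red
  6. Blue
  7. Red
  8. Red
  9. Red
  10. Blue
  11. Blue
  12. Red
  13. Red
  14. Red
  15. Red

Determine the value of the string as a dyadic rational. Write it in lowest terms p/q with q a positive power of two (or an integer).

v(B) = { 0 | ∅ } gives 1
v(BR) = { 0 | 1 } gives 1/2
v(BRB) = { 0, 1/2 | 1 } gives 3/4
v(BRBB) = { 0, 1/2, 3/4 | 1 } gives 7/8
v(BRBBR) = { 0, 1/2, 3/4 | 7/8, 1 } gives 13/16
v(BRBBRB) = { 0, 1/2, 3/4, 13/16 | 7/8, 1 } gives 27/32
v(BRBBRBR) = { 0, 1/2, 3/4, 13/16 | 27/32, 7/8, 1 } gives 53/64
v(BRBBRBRR) = { 0, 1/2, 3/4, 13/16 | 53/64, 27/32, 7/8, 1 } gives 105/128
v(BRBBRBRRR) = { 0, 1/2, 3/4, 13/16 | 105/128, 53/64, 27/32, 7/8, 1 } gives 209/256
v(BRBBRBRRRB) = { 0, 1/2, 3/4, 13/16, 209/256 | 105/128, 53/64, 27/32, 7/8, 1 } gives 419/512
v(BRBBRBRRRBB) = { 0, 1/2, 3/4, 13/16, 209/256, 419/512 | 105/128, 53/64, 27/32, 7/8, 1 } gives 839/1024
v(BRBBRBRRRBBR) = { 0, 1/2, 3/4, 13/16, 209/256, 419/512 | 839/1024, 105/128, 53/64, 27/32, 7/8, 1 } gives 1677/2048
v(BRBBRBRRRBBRR) = { 0, 1/2, 3/4, 13/16, 209/256, 419/512 | 1677/2048, 839/1024, 105/128, 53/64, 27/32, 7/8, 1 } gives 3353/4096
v(BRBBRBRRRBBRRR) = { 0, 1/2, 3/4, 13/16, 209/256, 419/512 | 3353/4096, 1677/2048, 839/1024, 105/128, 53/64, 27/32, 7/8, 1 } gives 6705/8192
v(BRBBRBRRRBBRRRR) = { 0, 1/2, 3/4, 13/16, 209/256, 419/512 | 6705/8192, 3353/4096, 1677/2048, 839/1024, 105/128, 53/64, 27/32, 7/8, 1 } gives 13409/16384

13409/16384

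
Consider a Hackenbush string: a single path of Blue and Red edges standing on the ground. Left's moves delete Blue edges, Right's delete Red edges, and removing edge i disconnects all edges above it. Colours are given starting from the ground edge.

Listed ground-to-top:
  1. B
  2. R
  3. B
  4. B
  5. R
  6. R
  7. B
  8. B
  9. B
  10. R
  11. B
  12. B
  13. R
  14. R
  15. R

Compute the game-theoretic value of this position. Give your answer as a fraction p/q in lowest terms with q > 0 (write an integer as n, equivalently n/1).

1 of 15 · B · max L 0 · min R +∞ = 1
2 of 15 · BR · max L 0 · min R 1 = 1/2
3 of 15 · BRB · max L 1/2 · min R 1 = 3/4
4 of 15 · BRBB · max L 3/4 · min R 1 = 7/8
5 of 15 · BRBBR · max L 3/4 · min R 7/8 = 13/16
6 of 15 · BRBBRR · max L 3/4 · min R 13/16 = 25/32
7 of 15 · BRBBRRB · max L 25/32 · min R 13/16 = 51/64
8 of 15 · BRBBRRBB · max L 51/64 · min R 13/16 = 103/128
9 of 15 · BRBBRRBBB · max L 103/128 · min R 13/16 = 207/256
10 of 15 · BRBBRRBBBR · max L 103/128 · min R 207/256 = 413/512
11 of 15 · BRBBRRBBBRB · max L 413/512 · min R 207/256 = 827/1024
12 of 15 · BRBBRRBBBRBB · max L 827/1024 · min R 207/256 = 1655/2048
13 of 15 · BRBBRRBBBRBBR · max L 827/1024 · min R 1655/2048 = 3309/4096
14 of 15 · BRBBRRBBBRBBRR · max L 827/1024 · min R 3309/4096 = 6617/8192
15 of 15 · BRBBRRBBBRBBRRR · max L 827/1024 · min R 6617/8192 = 13233/16384

13233/16384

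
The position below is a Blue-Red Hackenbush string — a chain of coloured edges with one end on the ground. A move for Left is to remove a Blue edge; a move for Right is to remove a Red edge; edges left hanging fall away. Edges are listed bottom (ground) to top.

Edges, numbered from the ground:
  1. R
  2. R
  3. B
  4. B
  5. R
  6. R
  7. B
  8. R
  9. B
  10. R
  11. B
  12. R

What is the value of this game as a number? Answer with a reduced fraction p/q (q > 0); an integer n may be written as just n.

G_1 [R]  L=[∅]  R=[0]  → -1
G_2 [RR]  L=[∅]  R=[-1 0]  → -2
G_3 [RRB]  L=[-2]  R=[-1 0]  → -3/2
G_4 [RRBB]  L=[-2 -3/2]  R=[-1 0]  → -5/4
G_5 [RRBBR]  L=[-2 -3/2]  R=[-5/4 -1 0]  → -11/8
G_6 [RRBBRR]  L=[-2 -3/2]  R=[-11/8 -5/4 -1 0]  → -23/16
G_7 [RRBBRRB]  L=[-2 -3/2 -23/16]  R=[-11/8 -5/4 -1 0]  → -45/32
G_8 [RRBBRRBR]  L=[-2 -3/2 -23/16]  R=[-45/32 -11/8 -5/4 -1 0]  → -91/64
G_9 [RRBBRRBRB]  L=[-2 -3/2 -23/16 -91/64]  R=[-45/32 -11/8 -5/4 -1 0]  → -181/128
G_10 [RRBBRRBRBR]  L=[-2 -3/2 -23/16 -91/64]  R=[-181/128 -45/32 -11/8 -5/4 -1 0]  → -363/256
G_11 [RRBBRRBRBRB]  L=[-2 -3/2 -23/16 -91/64 -363/256]  R=[-181/128 -45/32 -11/8 -5/4 -1 0]  → -725/512
G_12 [RRBBRRBRBRBR]  L=[-2 -3/2 -23/16 -91/64 -363/256]  R=[-725/512 -181/128 -45/32 -11/8 -5/4 -1 0]  → -1451/1024

-1451/1024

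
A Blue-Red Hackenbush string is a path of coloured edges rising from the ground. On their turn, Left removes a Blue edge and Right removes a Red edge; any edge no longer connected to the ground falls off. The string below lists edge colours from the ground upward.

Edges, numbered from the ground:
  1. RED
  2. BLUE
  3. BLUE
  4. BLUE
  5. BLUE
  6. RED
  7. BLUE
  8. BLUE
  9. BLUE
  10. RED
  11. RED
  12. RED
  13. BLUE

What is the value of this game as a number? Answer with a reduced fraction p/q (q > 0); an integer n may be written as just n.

Recurse on prefixes of the 13-edge string RED BLUE BLUE BLUE BLUE RED BLUE BLUE BLUE RED RED RED BLUE:
1 of 13 · R · max L −∞ · min R 0 gives -1
2 of 13 · RB · max L -1 · min R 0 gives -1/2
3 of 13 · RBB · max L -1/2 · min R 0 gives -1/4
4 of 13 · RBBB · max L -1/4 · min R 0 gives -1/8
5 of 13 · RBBBB · max L -1/8 · min R 0 gives -1/16
6 of 13 · RBBBBR · max L -1/8 · min R -1/16 gives -3/32
7 of 13 · RBBBBRB · max L -3/32 · min R -1/16 gives -5/64
8 of 13 · RBBBBRBB · max L -5/64 · min R -1/16 gives -9/128
9 of 13 · RBBBBRBBB · max L -9/128 · min R -1/16 gives -17/256
10 of 13 · RBBBBRBBBR · max L -9/128 · min R -17/256 gives -35/512
11 of 13 · RBBBBRBBBRR · max L -9/128 · min R -35/512 gives -71/1024
12 of 13 · RBBBBRBBBRRR · max L -9/128 · min R -71/1024 gives -143/2048
13 of 13 · RBBBBRBBBRRRB · max L -143/2048 · min R -71/1024 gives -285/4096

-285/4096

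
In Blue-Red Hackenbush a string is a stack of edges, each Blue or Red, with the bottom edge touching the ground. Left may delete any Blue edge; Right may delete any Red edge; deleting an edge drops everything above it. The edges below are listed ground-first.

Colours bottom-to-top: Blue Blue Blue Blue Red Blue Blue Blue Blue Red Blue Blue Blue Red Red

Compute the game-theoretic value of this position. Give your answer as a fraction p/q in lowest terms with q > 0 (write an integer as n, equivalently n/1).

edge 1 of 15 (Blue): { 0 | ∅ } so 1
edge 2 of 15 (Blue): { 0; 1 | ∅ } so 2
edge 3 of 15 (Blue): { 0; 1; 2 | ∅ } so 3
edge 4 of 15 (Blue): { 0; 1; 2; 3 | ∅ } so 4
edge 5 of 15 (Red): { 0; 1; 2; 3 | 4 } so 7/2
edge 6 of 15 (Blue): { 0; 1; 2; 3; 7/2 | 4 } so 15/4
edge 7 of 15 (Blue): { 0; 1; 2; 3; 7/2; 15/4 | 4 } so 31/8
edge 8 of 15 (Blue): { 0; 1; 2; 3; 7/2; 15/4; 31/8 | 4 } so 63/16
edge 9 of 15 (Blue): { 0; 1; 2; 3; 7/2; 15/4; 31/8; 63/16 | 4 } so 127/32
edge 10 of 15 (Red): { 0; 1; 2; 3; 7/2; 15/4; 31/8; 63/16 | 127/32; 4 } so 253/64
edge 11 of 15 (Blue): { 0; 1; 2; 3; 7/2; 15/4; 31/8; 63/16; 253/64 | 127/32; 4 } so 507/128
edge 12 of 15 (Blue): { 0; 1; 2; 3; 7/2; 15/4; 31/8; 63/16; 253/64; 507/128 | 127/32; 4 } so 1015/256
edge 13 of 15 (Blue): { 0; 1; 2; 3; 7/2; 15/4; 31/8; 63/16; 253/64; 507/128; 1015/256 | 127/32; 4 } so 2031/512
edge 14 of 15 (Red): { 0; 1; 2; 3; 7/2; 15/4; 31/8; 63/16; 253/64; 507/128; 1015/256 | 2031/512; 127/32; 4 } so 4061/1024
edge 15 of 15 (Red): { 0; 1; 2; 3; 7/2; 15/4; 31/8; 63/16; 253/64; 507/128; 1015/256 | 4061/1024; 2031/512; 127/32; 4 } so 8121/2048

8121/2048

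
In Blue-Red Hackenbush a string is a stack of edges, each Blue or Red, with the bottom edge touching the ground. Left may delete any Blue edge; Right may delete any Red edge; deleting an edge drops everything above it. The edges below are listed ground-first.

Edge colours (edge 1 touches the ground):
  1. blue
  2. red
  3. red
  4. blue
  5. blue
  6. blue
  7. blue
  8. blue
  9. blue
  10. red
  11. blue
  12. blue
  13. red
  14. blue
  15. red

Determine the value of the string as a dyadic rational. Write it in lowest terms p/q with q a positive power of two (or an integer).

Recurse on prefixes of the 15-edge string blue red red blue blue blue blue blue blue red blue blue red blue red:
b: Left { 0 }, Right {  } ⇒ simplest 1
br: Left { 0 }, Right { 1 } ⇒ simplest 1/2
brr: Left { 0 }, Right { 1/2 1 } ⇒ simplest 1/4
brrb: Left { 0 1/4 }, Right { 1/2 1 } ⇒ simplest 3/8
brrbb: Left { 0 1/4 3/8 }, Right { 1/2 1 } ⇒ simplest 7/16
brrbbb: Left { 0 1/4 3/8 7/16 }, Right { 1/2 1 } ⇒ simplest 15/32
brrbbbb: Left { 0 1/4 3/8 7/16 15/32 }, Right { 1/2 1 } ⇒ simplest 31/64
brrbbbbb: Left { 0 1/4 3/8 7/16 15/32 31/64 }, Right { 1/2 1 } ⇒ simplest 63/128
brrbbbbbb: Left { 0 1/4 3/8 7/16 15/32 31/64 63/128 }, Right { 1/2 1 } ⇒ simplest 127/256
brrbbbbbbr: Left { 0 1/4 3/8 7/16 15/32 31/64 63/128 }, Right { 127/256 1/2 1 } ⇒ simplest 253/512
brrbbbbbbrb: Left { 0 1/4 3/8 7/16 15/32 31/64 63/128 253/512 }, Right { 127/256 1/2 1 } ⇒ simplest 507/1024
brrbbbbbbrbb: Left { 0 1/4 3/8 7/16 15/32 31/64 63/128 253/512 507/1024 }, Right { 127/256 1/2 1 } ⇒ simplest 1015/2048
brrbbbbbbrbbr: Left { 0 1/4 3/8 7/16 15/32 31/64 63/128 253/512 507/1024 }, Right { 1015/2048 127/256 1/2 1 } ⇒ simplest 2029/4096
brrbbbbbbrbbrb: Left { 0 1/4 3/8 7/16 15/32 31/64 63/128 253/512 507/1024 2029/4096 }, Right { 1015/2048 127/256 1/2 1 } ⇒ simplest 4059/8192
brrbbbbbbrbbrbr: Left { 0 1/4 3/8 7/16 15/32 31/64 63/128 253/512 507/1024 2029/4096 }, Right { 4059/8192 1015/2048 127/256 1/2 1 } ⇒ simplest 8117/16384

8117/16384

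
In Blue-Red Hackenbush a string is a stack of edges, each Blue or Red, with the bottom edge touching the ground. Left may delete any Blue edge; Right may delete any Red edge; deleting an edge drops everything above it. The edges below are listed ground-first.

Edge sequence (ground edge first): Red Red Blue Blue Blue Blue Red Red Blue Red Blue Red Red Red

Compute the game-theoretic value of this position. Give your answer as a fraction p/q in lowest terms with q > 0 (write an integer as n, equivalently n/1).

-4527/4096

R: Left { (no moves) }, Right { 0 } gives simplest -1
RR: Left { (no moves) }, Right { -1; 0 } gives simplest -2
RRB: Left { -2 }, Right { -1; 0 } gives simplest -3/2
RRBB: Left { -2; -3/2 }, Right { -1; 0 } gives simplest -5/4
RRBBB: Left { -2; -3/2; -5/4 }, Right { -1; 0 } gives simplest -9/8
RRBBBB: Left { -2; -3/2; -5/4; -9/8 }, Right { -1; 0 } gives simplest -17/16
RRBBBBR: Left { -2; -3/2; -5/4; -9/8 }, Right { -17/16; -1; 0 } gives simplest -35/32
RRBBBBRR: Left { -2; -3/2; -5/4; -9/8 }, Right { -35/32; -17/16; -1; 0 } gives simplest -71/64
RRBBBBRRB: Left { -2; -3/2; -5/4; -9/8; -71/64 }, Right { -35/32; -17/16; -1; 0 } gives simplest -141/128
RRBBBBRRBR: Left { -2; -3/2; -5/4; -9/8; -71/64 }, Right { -141/128; -35/32; -17/16; -1; 0 } gives simplest -283/256
RRBBBBRRBRB: Left { -2; -3/2; -5/4; -9/8; -71/64; -283/256 }, Right { -141/128; -35/32; -17/16; -1; 0 } gives simplest -565/512
RRBBBBRRBRBR: Left { -2; -3/2; -5/4; -9/8; -71/64; -283/256 }, Right { -565/512; -141/128; -35/32; -17/16; -1; 0 } gives simplest -1131/1024
RRBBBBRRBRBRR: Left { -2; -3/2; -5/4; -9/8; -71/64; -283/256 }, Right { -1131/1024; -565/512; -141/128; -35/32; -17/16; -1; 0 } gives simplest -2263/2048
RRBBBBRRBRBRRR: Left { -2; -3/2; -5/4; -9/8; -71/64; -283/256 }, Right { -2263/2048; -1131/1024; -565/512; -141/128; -35/32; -17/16; -1; 0 } gives simplest -4527/4096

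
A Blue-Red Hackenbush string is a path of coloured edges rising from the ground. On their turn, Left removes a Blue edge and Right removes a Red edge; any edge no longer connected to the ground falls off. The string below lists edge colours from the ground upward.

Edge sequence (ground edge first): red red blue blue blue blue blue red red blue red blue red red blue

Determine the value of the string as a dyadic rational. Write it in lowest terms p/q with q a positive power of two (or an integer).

G(r) = {  | 0 } so -1
G(rr) = {  | -1 0 } so -2
G(rrb) = { -2 | -1 0 } so -3/2
G(rrbb) = { -2 -3/2 | -1 0 } so -5/4
G(rrbbb) = { -2 -3/2 -5/4 | -1 0 } so -9/8
G(rrbbbb) = { -2 -3/2 -5/4 -9/8 | -1 0 } so -17/16
G(rrbbbbb) = { -2 -3/2 -5/4 -9/8 -17/16 | -1 0 } so -33/32
G(rrbbbbbr) = { -2 -3/2 -5/4 -9/8 -17/16 | -33/32 -1 0 } so -67/64
G(rrbbbbbrr) = { -2 -3/2 -5/4 -9/8 -17/16 | -67/64 -33/32 -1 0 } so -135/128
G(rrbbbbbrrb) = { -2 -3/2 -5/4 -9/8 -17/16 -135/128 | -67/64 -33/32 -1 0 } so -269/256
G(rrbbbbbrrbr) = { -2 -3/2 -5/4 -9/8 -17/16 -135/128 | -269/256 -67/64 -33/32 -1 0 } so -539/512
G(rrbbbbbrrbrb) = { -2 -3/2 -5/4 -9/8 -17/16 -135/128 -539/512 | -269/256 -67/64 -33/32 -1 0 } so -1077/1024
G(rrbbbbbrrbrbr) = { -2 -3/2 -5/4 -9/8 -17/16 -135/128 -539/512 | -1077/1024 -269/256 -67/64 -33/32 -1 0 } so -2155/2048
G(rrbbbbbrrbrbrr) = { -2 -3/2 -5/4 -9/8 -17/16 -135/128 -539/512 | -2155/2048 -1077/1024 -269/256 -67/64 -33/32 -1 0 } so -4311/4096
G(rrbbbbbrrbrbrrb) = { -2 -3/2 -5/4 -9/8 -17/16 -135/128 -539/512 -4311/4096 | -2155/2048 -1077/1024 -269/256 -67/64 -33/32 -1 0 } so -8621/8192

-8621/8192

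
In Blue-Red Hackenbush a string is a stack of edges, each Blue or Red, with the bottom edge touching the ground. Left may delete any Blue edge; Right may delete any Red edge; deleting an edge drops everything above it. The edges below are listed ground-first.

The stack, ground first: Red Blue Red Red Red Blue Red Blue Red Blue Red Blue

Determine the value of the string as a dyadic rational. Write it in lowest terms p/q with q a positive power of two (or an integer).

-1877/2048

g_1 [R]  L=[none]  R=[0]  -> -1
g_2 [RB]  L=[-1]  R=[0]  -> -1/2
g_3 [RBR]  L=[-1]  R=[-1/2; 0]  -> -3/4
g_4 [RBRR]  L=[-1]  R=[-3/4; -1/2; 0]  -> -7/8
g_5 [RBRRR]  L=[-1]  R=[-7/8; -3/4; -1/2; 0]  -> -15/16
g_6 [RBRRRB]  L=[-1; -15/16]  R=[-7/8; -3/4; -1/2; 0]  -> -29/32
g_7 [RBRRRBR]  L=[-1; -15/16]  R=[-29/32; -7/8; -3/4; -1/2; 0]  -> -59/64
g_8 [RBRRRBRB]  L=[-1; -15/16; -59/64]  R=[-29/32; -7/8; -3/4; -1/2; 0]  -> -117/128
g_9 [RBRRRBRBR]  L=[-1; -15/16; -59/64]  R=[-117/128; -29/32; -7/8; -3/4; -1/2; 0]  -> -235/256
g_10 [RBRRRBRBRB]  L=[-1; -15/16; -59/64; -235/256]  R=[-117/128; -29/32; -7/8; -3/4; -1/2; 0]  -> -469/512
g_11 [RBRRRBRBRBR]  L=[-1; -15/16; -59/64; -235/256]  R=[-469/512; -117/128; -29/32; -7/8; -3/4; -1/2; 0]  -> -939/1024
g_12 [RBRRRBRBRBRB]  L=[-1; -15/16; -59/64; -235/256; -939/1024]  R=[-469/512; -117/128; -29/32; -7/8; -3/4; -1/2; 0]  -> -1877/2048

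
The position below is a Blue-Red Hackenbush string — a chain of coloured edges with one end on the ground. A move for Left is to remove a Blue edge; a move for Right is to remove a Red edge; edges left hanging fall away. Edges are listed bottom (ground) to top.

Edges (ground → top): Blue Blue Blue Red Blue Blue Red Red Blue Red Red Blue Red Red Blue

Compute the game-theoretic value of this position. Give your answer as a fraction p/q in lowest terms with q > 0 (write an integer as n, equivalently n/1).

11411/4096

Prefix values for Blue Blue Blue Red Blue Blue Red Red Blue Red Red Blue Red Red Blue via {L|R} + simplicity:
B: Left { 0 }, Right { (no moves) } => simplest 1
BB: Left { 0 1 }, Right { (no moves) } => simplest 2
BBB: Left { 0 1 2 }, Right { (no moves) } => simplest 3
BBBR: Left { 0 1 2 }, Right { 3 } => simplest 5/2
BBBRB: Left { 0 1 2 5/2 }, Right { 3 } => simplest 11/4
BBBRBB: Left { 0 1 2 5/2 11/4 }, Right { 3 } => simplest 23/8
BBBRBBR: Left { 0 1 2 5/2 11/4 }, Right { 23/8 3 } => simplest 45/16
BBBRBBRR: Left { 0 1 2 5/2 11/4 }, Right { 45/16 23/8 3 } => simplest 89/32
BBBRBBRRB: Left { 0 1 2 5/2 11/4 89/32 }, Right { 45/16 23/8 3 } => simplest 179/64
BBBRBBRRBR: Left { 0 1 2 5/2 11/4 89/32 }, Right { 179/64 45/16 23/8 3 } => simplest 357/128
BBBRBBRRBRR: Left { 0 1 2 5/2 11/4 89/32 }, Right { 357/128 179/64 45/16 23/8 3 } => simplest 713/256
BBBRBBRRBRRB: Left { 0 1 2 5/2 11/4 89/32 713/256 }, Right { 357/128 179/64 45/16 23/8 3 } => simplest 1427/512
BBBRBBRRBRRBR: Left { 0 1 2 5/2 11/4 89/32 713/256 }, Right { 1427/512 357/128 179/64 45/16 23/8 3 } => simplest 2853/1024
BBBRBBRRBRRBRR: Left { 0 1 2 5/2 11/4 89/32 713/256 }, Right { 2853/1024 1427/512 357/128 179/64 45/16 23/8 3 } => simplest 5705/2048
BBBRBBRRBRRBRRB: Left { 0 1 2 5/2 11/4 89/32 713/256 5705/2048 }, Right { 2853/1024 1427/512 357/128 179/64 45/16 23/8 3 } => simplest 11411/4096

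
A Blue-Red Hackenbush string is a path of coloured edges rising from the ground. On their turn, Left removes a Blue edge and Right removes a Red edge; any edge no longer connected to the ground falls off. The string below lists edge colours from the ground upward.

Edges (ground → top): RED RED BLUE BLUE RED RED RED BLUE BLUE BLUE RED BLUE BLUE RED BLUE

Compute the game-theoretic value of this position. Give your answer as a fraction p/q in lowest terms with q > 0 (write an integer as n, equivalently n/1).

Recurse on prefixes of the 15-edge string RED RED BLUE BLUE RED RED RED BLUE BLUE BLUE RED BLUE BLUE RED BLUE:
R: Left { (no moves) }, Right { 0 } so simplest -1
RR: Left { (no moves) }, Right { -1, 0 } so simplest -2
RRB: Left { -2 }, Right { -1, 0 } so simplest -3/2
RRBB: Left { -2, -3/2 }, Right { -1, 0 } so simplest -5/4
RRBBR: Left { -2, -3/2 }, Right { -5/4, -1, 0 } so simplest -11/8
RRBBRR: Left { -2, -3/2 }, Right { -11/8, -5/4, -1, 0 } so simplest -23/16
RRBBRRR: Left { -2, -3/2 }, Right { -23/16, -11/8, -5/4, -1, 0 } so simplest -47/32
RRBBRRRB: Left { -2, -3/2, -47/32 }, Right { -23/16, -11/8, -5/4, -1, 0 } so simplest -93/64
RRBBRRRBB: Left { -2, -3/2, -47/32, -93/64 }, Right { -23/16, -11/8, -5/4, -1, 0 } so simplest -185/128
RRBBRRRBBB: Left { -2, -3/2, -47/32, -93/64, -185/128 }, Right { -23/16, -11/8, -5/4, -1, 0 } so simplest -369/256
RRBBRRRBBBR: Left { -2, -3/2, -47/32, -93/64, -185/128 }, Right { -369/256, -23/16, -11/8, -5/4, -1, 0 } so simplest -739/512
RRBBRRRBBBRB: Left { -2, -3/2, -47/32, -93/64, -185/128, -739/512 }, Right { -369/256, -23/16, -11/8, -5/4, -1, 0 } so simplest -1477/1024
RRBBRRRBBBRBB: Left { -2, -3/2, -47/32, -93/64, -185/128, -739/512, -1477/1024 }, Right { -369/256, -23/16, -11/8, -5/4, -1, 0 } so simplest -2953/2048
RRBBRRRBBBRBBR: Left { -2, -3/2, -47/32, -93/64, -185/128, -739/512, -1477/1024 }, Right { -2953/2048, -369/256, -23/16, -11/8, -5/4, -1, 0 } so simplest -5907/4096
RRBBRRRBBBRBBRB: Left { -2, -3/2, -47/32, -93/64, -185/128, -739/512, -1477/1024, -5907/4096 }, Right { -2953/2048, -369/256, -23/16, -11/8, -5/4, -1, 0 } so simplest -11813/8192

-11813/8192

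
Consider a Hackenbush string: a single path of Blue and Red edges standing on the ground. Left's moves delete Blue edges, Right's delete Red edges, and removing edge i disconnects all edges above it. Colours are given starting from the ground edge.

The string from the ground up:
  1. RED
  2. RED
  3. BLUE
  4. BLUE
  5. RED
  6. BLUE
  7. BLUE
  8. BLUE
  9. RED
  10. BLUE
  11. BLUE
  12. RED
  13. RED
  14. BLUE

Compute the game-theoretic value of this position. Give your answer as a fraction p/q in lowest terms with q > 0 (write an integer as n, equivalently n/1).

Build value(s[:k]) for k = 1..14, string s = RED RED BLUE BLUE RED BLUE BLUE BLUE RED BLUE BLUE RED RED BLUE.
value_1 [R]  L=[(no moves)]  R=[0]  gives -1
value_2 [RR]  L=[(no moves)]  R=[-1,0]  gives -2
value_3 [RRB]  L=[-2]  R=[-1,0]  gives -3/2
value_4 [RRBB]  L=[-2,-3/2]  R=[-1,0]  gives -5/4
value_5 [RRBBR]  L=[-2,-3/2]  R=[-5/4,-1,0]  gives -11/8
value_6 [RRBBRB]  L=[-2,-3/2,-11/8]  R=[-5/4,-1,0]  gives -21/16
value_7 [RRBBRBB]  L=[-2,-3/2,-11/8,-21/16]  R=[-5/4,-1,0]  gives -41/32
value_8 [RRBBRBBB]  L=[-2,-3/2,-11/8,-21/16,-41/32]  R=[-5/4,-1,0]  gives -81/64
value_9 [RRBBRBBBR]  L=[-2,-3/2,-11/8,-21/16,-41/32]  R=[-81/64,-5/4,-1,0]  gives -163/128
value_10 [RRBBRBBBRB]  L=[-2,-3/2,-11/8,-21/16,-41/32,-163/128]  R=[-81/64,-5/4,-1,0]  gives -325/256
value_11 [RRBBRBBBRBB]  L=[-2,-3/2,-11/8,-21/16,-41/32,-163/128,-325/256]  R=[-81/64,-5/4,-1,0]  gives -649/512
value_12 [RRBBRBBBRBBR]  L=[-2,-3/2,-11/8,-21/16,-41/32,-163/128,-325/256]  R=[-649/512,-81/64,-5/4,-1,0]  gives -1299/1024
value_13 [RRBBRBBBRBBRR]  L=[-2,-3/2,-11/8,-21/16,-41/32,-163/128,-325/256]  R=[-1299/1024,-649/512,-81/64,-5/4,-1,0]  gives -2599/2048
value_14 [RRBBRBBBRBBRRB]  L=[-2,-3/2,-11/8,-21/16,-41/32,-163/128,-325/256,-2599/2048]  R=[-1299/1024,-649/512,-81/64,-5/4,-1,0]  gives -5197/4096

-5197/4096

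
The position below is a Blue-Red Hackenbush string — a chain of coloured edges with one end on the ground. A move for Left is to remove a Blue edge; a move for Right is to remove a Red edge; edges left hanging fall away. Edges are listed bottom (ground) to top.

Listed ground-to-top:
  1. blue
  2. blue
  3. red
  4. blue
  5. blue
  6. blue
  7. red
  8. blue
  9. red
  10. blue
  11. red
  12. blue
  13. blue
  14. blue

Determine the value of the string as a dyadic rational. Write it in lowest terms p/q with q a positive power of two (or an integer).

7855/4096

Prefix values for blue blue red blue blue blue red blue red blue red blue blue blue via {L|R} + simplicity:
step 1: add blue to get b; options L={ 0 } R={ none } — 1
step 2: add blue to get bb; options L={ 0; 1 } R={ none } — 2
step 3: add red to get bbr; options L={ 0; 1 } R={ 2 } — 3/2
step 4: add blue to get bbrb; options L={ 0; 1; 3/2 } R={ 2 } — 7/4
step 5: add blue to get bbrbb; options L={ 0; 1; 3/2; 7/4 } R={ 2 } — 15/8
step 6: add blue to get bbrbbb; options L={ 0; 1; 3/2; 7/4; 15/8 } R={ 2 } — 31/16
step 7: add red to get bbrbbbr; options L={ 0; 1; 3/2; 7/4; 15/8 } R={ 31/16; 2 } — 61/32
step 8: add blue to get bbrbbbrb; options L={ 0; 1; 3/2; 7/4; 15/8; 61/32 } R={ 31/16; 2 } — 123/64
step 9: add red to get bbrbbbrbr; options L={ 0; 1; 3/2; 7/4; 15/8; 61/32 } R={ 123/64; 31/16; 2 } — 245/128
step 10: add blue to get bbrbbbrbrb; options L={ 0; 1; 3/2; 7/4; 15/8; 61/32; 245/128 } R={ 123/64; 31/16; 2 } — 491/256
step 11: add red to get bbrbbbrbrbr; options L={ 0; 1; 3/2; 7/4; 15/8; 61/32; 245/128 } R={ 491/256; 123/64; 31/16; 2 } — 981/512
step 12: add blue to get bbrbbbrbrbrb; options L={ 0; 1; 3/2; 7/4; 15/8; 61/32; 245/128; 981/512 } R={ 491/256; 123/64; 31/16; 2 } — 1963/1024
step 13: add blue to get bbrbbbrbrbrbb; options L={ 0; 1; 3/2; 7/4; 15/8; 61/32; 245/128; 981/512; 1963/1024 } R={ 491/256; 123/64; 31/16; 2 } — 3927/2048
step 14: add blue to get bbrbbbrbrbrbbb; options L={ 0; 1; 3/2; 7/4; 15/8; 61/32; 245/128; 981/512; 1963/1024; 3927/2048 } R={ 491/256; 123/64; 31/16; 2 } — 7855/4096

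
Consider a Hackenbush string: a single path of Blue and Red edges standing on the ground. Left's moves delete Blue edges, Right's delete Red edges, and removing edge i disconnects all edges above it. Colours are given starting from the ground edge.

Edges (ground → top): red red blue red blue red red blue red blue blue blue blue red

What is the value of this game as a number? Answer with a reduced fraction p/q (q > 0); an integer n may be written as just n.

-6979/4096

Build G(s[:k]) for k = 1..14, string s = red red blue red blue red red blue red blue blue blue blue red.
step 1: add red to get r; options L={ none } R={ 0 } gives -1
step 2: add red to get rr; options L={ none } R={ -1; 0 } gives -2
step 3: add blue to get rrb; options L={ -2 } R={ -1; 0 } gives -3/2
step 4: add red to get rrbr; options L={ -2 } R={ -3/2; -1; 0 } gives -7/4
step 5: add blue to get rrbrb; options L={ -2; -7/4 } R={ -3/2; -1; 0 } gives -13/8
step 6: add red to get rrbrbr; options L={ -2; -7/4 } R={ -13/8; -3/2; -1; 0 } gives -27/16
step 7: add red to get rrbrbrr; options L={ -2; -7/4 } R={ -27/16; -13/8; -3/2; -1; 0 } gives -55/32
step 8: add blue to get rrbrbrrb; options L={ -2; -7/4; -55/32 } R={ -27/16; -13/8; -3/2; -1; 0 } gives -109/64
step 9: add red to get rrbrbrrbr; options L={ -2; -7/4; -55/32 } R={ -109/64; -27/16; -13/8; -3/2; -1; 0 } gives -219/128
step 10: add blue to get rrbrbrrbrb; options L={ -2; -7/4; -55/32; -219/128 } R={ -109/64; -27/16; -13/8; -3/2; -1; 0 } gives -437/256
step 11: add blue to get rrbrbrrbrbb; options L={ -2; -7/4; -55/32; -219/128; -437/256 } R={ -109/64; -27/16; -13/8; -3/2; -1; 0 } gives -873/512
step 12: add blue to get rrbrbrrbrbbb; options L={ -2; -7/4; -55/32; -219/128; -437/256; -873/512 } R={ -109/64; -27/16; -13/8; -3/2; -1; 0 } gives -1745/1024
step 13: add blue to get rrbrbrrbrbbbb; options L={ -2; -7/4; -55/32; -219/128; -437/256; -873/512; -1745/1024 } R={ -109/64; -27/16; -13/8; -3/2; -1; 0 } gives -3489/2048
step 14: add red to get rrbrbrrbrbbbbr; options L={ -2; -7/4; -55/32; -219/128; -437/256; -873/512; -1745/1024 } R={ -3489/2048; -109/64; -27/16; -13/8; -3/2; -1; 0 } gives -6979/4096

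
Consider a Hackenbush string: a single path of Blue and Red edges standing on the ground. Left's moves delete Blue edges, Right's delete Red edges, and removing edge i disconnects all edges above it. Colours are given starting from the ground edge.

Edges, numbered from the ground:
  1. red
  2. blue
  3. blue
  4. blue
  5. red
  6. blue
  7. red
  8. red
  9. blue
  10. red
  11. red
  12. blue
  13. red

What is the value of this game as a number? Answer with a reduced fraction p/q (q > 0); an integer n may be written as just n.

-731/4096

Build G(s[:k]) for k = 1..13, string s = red blue blue blue red blue red red blue red red blue red.
G_1 [r]  L=[—]  R=[0]  gives -1
G_2 [rb]  L=[-1]  R=[0]  gives -1/2
G_3 [rbb]  L=[-1; -1/2]  R=[0]  gives -1/4
G_4 [rbbb]  L=[-1; -1/2; -1/4]  R=[0]  gives -1/8
G_5 [rbbbr]  L=[-1; -1/2; -1/4]  R=[-1/8; 0]  gives -3/16
G_6 [rbbbrb]  L=[-1; -1/2; -1/4; -3/16]  R=[-1/8; 0]  gives -5/32
G_7 [rbbbrbr]  L=[-1; -1/2; -1/4; -3/16]  R=[-5/32; -1/8; 0]  gives -11/64
G_8 [rbbbrbrr]  L=[-1; -1/2; -1/4; -3/16]  R=[-11/64; -5/32; -1/8; 0]  gives -23/128
G_9 [rbbbrbrrb]  L=[-1; -1/2; -1/4; -3/16; -23/128]  R=[-11/64; -5/32; -1/8; 0]  gives -45/256
G_10 [rbbbrbrrbr]  L=[-1; -1/2; -1/4; -3/16; -23/128]  R=[-45/256; -11/64; -5/32; -1/8; 0]  gives -91/512
G_11 [rbbbrbrrbrr]  L=[-1; -1/2; -1/4; -3/16; -23/128]  R=[-91/512; -45/256; -11/64; -5/32; -1/8; 0]  gives -183/1024
G_12 [rbbbrbrrbrrb]  L=[-1; -1/2; -1/4; -3/16; -23/128; -183/1024]  R=[-91/512; -45/256; -11/64; -5/32; -1/8; 0]  gives -365/2048
G_13 [rbbbrbrrbrrbr]  L=[-1; -1/2; -1/4; -3/16; -23/128; -183/1024]  R=[-365/2048; -91/512; -45/256; -11/64; -5/32; -1/8; 0]  gives -731/4096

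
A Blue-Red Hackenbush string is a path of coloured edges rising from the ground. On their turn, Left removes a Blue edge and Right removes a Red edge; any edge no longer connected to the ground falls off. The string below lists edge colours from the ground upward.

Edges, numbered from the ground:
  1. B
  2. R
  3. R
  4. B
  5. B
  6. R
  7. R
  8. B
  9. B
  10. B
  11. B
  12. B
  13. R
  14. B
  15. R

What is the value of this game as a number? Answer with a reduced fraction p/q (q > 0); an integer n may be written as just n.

6645/16384

1 of 15 · B · max L 0 · min R +∞ = 1
2 of 15 · BR · max L 0 · min R 1 = 1/2
3 of 15 · BRR · max L 0 · min R 1/2 = 1/4
4 of 15 · BRRB · max L 1/4 · min R 1/2 = 3/8
5 of 15 · BRRBB · max L 3/8 · min R 1/2 = 7/16
6 of 15 · BRRBBR · max L 3/8 · min R 7/16 = 13/32
7 of 15 · BRRBBRR · max L 3/8 · min R 13/32 = 25/64
8 of 15 · BRRBBRRB · max L 25/64 · min R 13/32 = 51/128
9 of 15 · BRRBBRRBB · max L 51/128 · min R 13/32 = 103/256
10 of 15 · BRRBBRRBBB · max L 103/256 · min R 13/32 = 207/512
11 of 15 · BRRBBRRBBBB · max L 207/512 · min R 13/32 = 415/1024
12 of 15 · BRRBBRRBBBBB · max L 415/1024 · min R 13/32 = 831/2048
13 of 15 · BRRBBRRBBBBBR · max L 415/1024 · min R 831/2048 = 1661/4096
14 of 15 · BRRBBRRBBBBBRB · max L 1661/4096 · min R 831/2048 = 3323/8192
15 of 15 · BRRBBRRBBBBBRBR · max L 1661/4096 · min R 3323/8192 = 6645/16384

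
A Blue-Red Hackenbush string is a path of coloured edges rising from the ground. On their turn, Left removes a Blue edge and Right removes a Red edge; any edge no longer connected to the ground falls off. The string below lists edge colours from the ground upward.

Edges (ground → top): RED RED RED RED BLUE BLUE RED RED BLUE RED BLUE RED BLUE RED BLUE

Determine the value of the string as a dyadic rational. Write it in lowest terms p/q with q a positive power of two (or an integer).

1 of 15 · R · max L −∞ · min R 0 — -1
2 of 15 · RR · max L −∞ · min R -1 — -2
3 of 15 · RRR · max L −∞ · min R -2 — -3
4 of 15 · RRRR · max L −∞ · min R -3 — -4
5 of 15 · RRRRB · max L -4 · min R -3 — -7/2
6 of 15 · RRRRBB · max L -7/2 · min R -3 — -13/4
7 of 15 · RRRRBBR · max L -7/2 · min R -13/4 — -27/8
8 of 15 · RRRRBBRR · max L -7/2 · min R -27/8 — -55/16
9 of 15 · RRRRBBRRB · max L -55/16 · min R -27/8 — -109/32
10 of 15 · RRRRBBRRBR · max L -55/16 · min R -109/32 — -219/64
11 of 15 · RRRRBBRRBRB · max L -219/64 · min R -109/32 — -437/128
12 of 15 · RRRRBBRRBRBR · max L -219/64 · min R -437/128 — -875/256
13 of 15 · RRRRBBRRBRBRB · max L -875/256 · min R -437/128 — -1749/512
14 of 15 · RRRRBBRRBRBRBR · max L -875/256 · min R -1749/512 — -3499/1024
15 of 15 · RRRRBBRRBRBRBRB · max L -3499/1024 · min R -1749/512 — -6997/2048

-6997/2048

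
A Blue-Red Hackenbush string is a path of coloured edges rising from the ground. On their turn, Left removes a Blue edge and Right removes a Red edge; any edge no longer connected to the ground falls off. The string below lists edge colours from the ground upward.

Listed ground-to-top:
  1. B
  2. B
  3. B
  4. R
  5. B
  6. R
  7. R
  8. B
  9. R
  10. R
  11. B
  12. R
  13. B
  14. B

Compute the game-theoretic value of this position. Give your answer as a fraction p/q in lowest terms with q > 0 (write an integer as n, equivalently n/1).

5271/2048

step 1: add B to get B; options L={ 0 } R={ none } = 1
step 2: add B to get BB; options L={ 0 1 } R={ none } = 2
step 3: add B to get BBB; options L={ 0 1 2 } R={ none } = 3
step 4: add R to get BBBR; options L={ 0 1 2 } R={ 3 } = 5/2
step 5: add B to get BBBRB; options L={ 0 1 2 5/2 } R={ 3 } = 11/4
step 6: add R to get BBBRBR; options L={ 0 1 2 5/2 } R={ 11/4 3 } = 21/8
step 7: add R to get BBBRBRR; options L={ 0 1 2 5/2 } R={ 21/8 11/4 3 } = 41/16
step 8: add B to get BBBRBRRB; options L={ 0 1 2 5/2 41/16 } R={ 21/8 11/4 3 } = 83/32
step 9: add R to get BBBRBRRBR; options L={ 0 1 2 5/2 41/16 } R={ 83/32 21/8 11/4 3 } = 165/64
step 10: add R to get BBBRBRRBRR; options L={ 0 1 2 5/2 41/16 } R={ 165/64 83/32 21/8 11/4 3 } = 329/128
step 11: add B to get BBBRBRRBRRB; options L={ 0 1 2 5/2 41/16 329/128 } R={ 165/64 83/32 21/8 11/4 3 } = 659/256
step 12: add R to get BBBRBRRBRRBR; options L={ 0 1 2 5/2 41/16 329/128 } R={ 659/256 165/64 83/32 21/8 11/4 3 } = 1317/512
step 13: add B to get BBBRBRRBRRBRB; options L={ 0 1 2 5/2 41/16 329/128 1317/512 } R={ 659/256 165/64 83/32 21/8 11/4 3 } = 2635/1024
step 14: add B to get BBBRBRRBRRBRBB; options L={ 0 1 2 5/2 41/16 329/128 1317/512 2635/1024 } R={ 659/256 165/64 83/32 21/8 11/4 3 } = 5271/2048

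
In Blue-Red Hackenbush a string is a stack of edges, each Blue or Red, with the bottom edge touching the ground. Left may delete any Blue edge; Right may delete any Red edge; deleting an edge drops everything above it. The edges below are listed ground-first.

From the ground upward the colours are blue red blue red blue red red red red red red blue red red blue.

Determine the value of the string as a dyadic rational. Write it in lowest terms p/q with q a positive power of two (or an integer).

1 of 15 · b · max L 0 · min R +∞ => 1
2 of 15 · br · max L 0 · min R 1 => 1/2
3 of 15 · brb · max L 1/2 · min R 1 => 3/4
4 of 15 · brbr · max L 1/2 · min R 3/4 => 5/8
5 of 15 · brbrb · max L 5/8 · min R 3/4 => 11/16
6 of 15 · brbrbr · max L 5/8 · min R 11/16 => 21/32
7 of 15 · brbrbrr · max L 5/8 · min R 21/32 => 41/64
8 of 15 · brbrbrrr · max L 5/8 · min R 41/64 => 81/128
9 of 15 · brbrbrrrr · max L 5/8 · min R 81/128 => 161/256
10 of 15 · brbrbrrrrr · max L 5/8 · min R 161/256 => 321/512
11 of 15 · brbrbrrrrrr · max L 5/8 · min R 321/512 => 641/1024
12 of 15 · brbrbrrrrrrb · max L 641/1024 · min R 321/512 => 1283/2048
13 of 15 · brbrbrrrrrrbr · max L 641/1024 · min R 1283/2048 => 2565/4096
14 of 15 · brbrbrrrrrrbrr · max L 641/1024 · min R 2565/4096 => 5129/8192
15 of 15 · brbrbrrrrrrbrrb · max L 5129/8192 · min R 2565/4096 => 10259/16384

10259/16384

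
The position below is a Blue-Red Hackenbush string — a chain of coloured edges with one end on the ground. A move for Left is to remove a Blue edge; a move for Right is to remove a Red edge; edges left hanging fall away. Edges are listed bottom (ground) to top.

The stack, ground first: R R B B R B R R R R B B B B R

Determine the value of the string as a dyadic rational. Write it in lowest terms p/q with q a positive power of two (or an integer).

-11203/8192

val(R) = { · | 0 } -> -1
val(RR) = { · | -1 0 } -> -2
val(RRB) = { -2 | -1 0 } -> -3/2
val(RRBB) = { -2 -3/2 | -1 0 } -> -5/4
val(RRBBR) = { -2 -3/2 | -5/4 -1 0 } -> -11/8
val(RRBBRB) = { -2 -3/2 -11/8 | -5/4 -1 0 } -> -21/16
val(RRBBRBR) = { -2 -3/2 -11/8 | -21/16 -5/4 -1 0 } -> -43/32
val(RRBBRBRR) = { -2 -3/2 -11/8 | -43/32 -21/16 -5/4 -1 0 } -> -87/64
val(RRBBRBRRR) = { -2 -3/2 -11/8 | -87/64 -43/32 -21/16 -5/4 -1 0 } -> -175/128
val(RRBBRBRRRR) = { -2 -3/2 -11/8 | -175/128 -87/64 -43/32 -21/16 -5/4 -1 0 } -> -351/256
val(RRBBRBRRRRB) = { -2 -3/2 -11/8 -351/256 | -175/128 -87/64 -43/32 -21/16 -5/4 -1 0 } -> -701/512
val(RRBBRBRRRRBB) = { -2 -3/2 -11/8 -351/256 -701/512 | -175/128 -87/64 -43/32 -21/16 -5/4 -1 0 } -> -1401/1024
val(RRBBRBRRRRBBB) = { -2 -3/2 -11/8 -351/256 -701/512 -1401/1024 | -175/128 -87/64 -43/32 -21/16 -5/4 -1 0 } -> -2801/2048
val(RRBBRBRRRRBBBB) = { -2 -3/2 -11/8 -351/256 -701/512 -1401/1024 -2801/2048 | -175/128 -87/64 -43/32 -21/16 -5/4 -1 0 } -> -5601/4096
val(RRBBRBRRRRBBBBR) = { -2 -3/2 -11/8 -351/256 -701/512 -1401/1024 -2801/2048 | -5601/4096 -175/128 -87/64 -43/32 -21/16 -5/4 -1 0 } -> -11203/8192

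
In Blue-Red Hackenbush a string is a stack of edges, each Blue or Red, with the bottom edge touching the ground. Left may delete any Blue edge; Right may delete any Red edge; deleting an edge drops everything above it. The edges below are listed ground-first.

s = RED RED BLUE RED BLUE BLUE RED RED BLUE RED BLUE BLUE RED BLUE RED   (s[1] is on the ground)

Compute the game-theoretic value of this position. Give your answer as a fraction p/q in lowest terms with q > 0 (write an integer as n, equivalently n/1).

-13131/8192

R: Left { — }, Right { 0 } => simplest -1
RR: Left { — }, Right { -1; 0 } => simplest -2
RRB: Left { -2 }, Right { -1; 0 } => simplest -3/2
RRBR: Left { -2 }, Right { -3/2; -1; 0 } => simplest -7/4
RRBRB: Left { -2; -7/4 }, Right { -3/2; -1; 0 } => simplest -13/8
RRBRBB: Left { -2; -7/4; -13/8 }, Right { -3/2; -1; 0 } => simplest -25/16
RRBRBBR: Left { -2; -7/4; -13/8 }, Right { -25/16; -3/2; -1; 0 } => simplest -51/32
RRBRBBRR: Left { -2; -7/4; -13/8 }, Right { -51/32; -25/16; -3/2; -1; 0 } => simplest -103/64
RRBRBBRRB: Left { -2; -7/4; -13/8; -103/64 }, Right { -51/32; -25/16; -3/2; -1; 0 } => simplest -205/128
RRBRBBRRBR: Left { -2; -7/4; -13/8; -103/64 }, Right { -205/128; -51/32; -25/16; -3/2; -1; 0 } => simplest -411/256
RRBRBBRRBRB: Left { -2; -7/4; -13/8; -103/64; -411/256 }, Right { -205/128; -51/32; -25/16; -3/2; -1; 0 } => simplest -821/512
RRBRBBRRBRBB: Left { -2; -7/4; -13/8; -103/64; -411/256; -821/512 }, Right { -205/128; -51/32; -25/16; -3/2; -1; 0 } => simplest -1641/1024
RRBRBBRRBRBBR: Left { -2; -7/4; -13/8; -103/64; -411/256; -821/512 }, Right { -1641/1024; -205/128; -51/32; -25/16; -3/2; -1; 0 } => simplest -3283/2048
RRBRBBRRBRBBRB: Left { -2; -7/4; -13/8; -103/64; -411/256; -821/512; -3283/2048 }, Right { -1641/1024; -205/128; -51/32; -25/16; -3/2; -1; 0 } => simplest -6565/4096
RRBRBBRRBRBBRBR: Left { -2; -7/4; -13/8; -103/64; -411/256; -821/512; -3283/2048 }, Right { -6565/4096; -1641/1024; -205/128; -51/32; -25/16; -3/2; -1; 0 } => simplest -13131/8192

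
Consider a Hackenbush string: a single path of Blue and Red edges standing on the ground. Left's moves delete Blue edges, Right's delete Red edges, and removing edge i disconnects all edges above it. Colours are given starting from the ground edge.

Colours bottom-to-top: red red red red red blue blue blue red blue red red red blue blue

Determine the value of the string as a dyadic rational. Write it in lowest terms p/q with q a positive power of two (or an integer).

-4281/1024

Prefix values for red red red red red blue blue blue red blue red red red blue blue via {L|R} + simplicity:
1 of 15 · r · max L −∞ · min R 0 -> -1
2 of 15 · rr · max L −∞ · min R -1 -> -2
3 of 15 · rrr · max L −∞ · min R -2 -> -3
4 of 15 · rrrr · max L −∞ · min R -3 -> -4
5 of 15 · rrrrr · max L −∞ · min R -4 -> -5
6 of 15 · rrrrrb · max L -5 · min R -4 -> -9/2
7 of 15 · rrrrrbb · max L -9/2 · min R -4 -> -17/4
8 of 15 · rrrrrbbb · max L -17/4 · min R -4 -> -33/8
9 of 15 · rrrrrbbbr · max L -17/4 · min R -33/8 -> -67/16
10 of 15 · rrrrrbbbrb · max L -67/16 · min R -33/8 -> -133/32
11 of 15 · rrrrrbbbrbr · max L -67/16 · min R -133/32 -> -267/64
12 of 15 · rrrrrbbbrbrr · max L -67/16 · min R -267/64 -> -535/128
13 of 15 · rrrrrbbbrbrrr · max L -67/16 · min R -535/128 -> -1071/256
14 of 15 · rrrrrbbbrbrrrb · max L -1071/256 · min R -535/128 -> -2141/512
15 of 15 · rrrrrbbbrbrrrbb · max L -2141/512 · min R -535/128 -> -4281/1024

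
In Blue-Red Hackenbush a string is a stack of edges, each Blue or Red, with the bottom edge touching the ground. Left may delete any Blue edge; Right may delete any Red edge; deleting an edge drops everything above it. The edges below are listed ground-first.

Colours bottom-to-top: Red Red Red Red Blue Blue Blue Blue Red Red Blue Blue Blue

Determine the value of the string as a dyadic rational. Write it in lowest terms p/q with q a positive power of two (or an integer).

Prefix values for Red Red Red Red Blue Blue Blue Blue Red Red Blue Blue Blue via {L|R} + simplicity:
step 1: add Red to get R; options L={ — } R={ 0 } => -1
step 2: add Red to get RR; options L={ — } R={ -1; 0 } => -2
step 3: add Red to get RRR; options L={ — } R={ -2; -1; 0 } => -3
step 4: add Red to get RRRR; options L={ — } R={ -3; -2; -1; 0 } => -4
step 5: add Blue to get RRRRB; options L={ -4 } R={ -3; -2; -1; 0 } => -7/2
step 6: add Blue to get RRRRBB; options L={ -4; -7/2 } R={ -3; -2; -1; 0 } => -13/4
step 7: add Blue to get RRRRBBB; options L={ -4; -7/2; -13/4 } R={ -3; -2; -1; 0 } => -25/8
step 8: add Blue to get RRRRBBBB; options L={ -4; -7/2; -13/4; -25/8 } R={ -3; -2; -1; 0 } => -49/16
step 9: add Red to get RRRRBBBBR; options L={ -4; -7/2; -13/4; -25/8 } R={ -49/16; -3; -2; -1; 0 } => -99/32
step 10: add Red to get RRRRBBBBRR; options L={ -4; -7/2; -13/4; -25/8 } R={ -99/32; -49/16; -3; -2; -1; 0 } => -199/64
step 11: add Blue to get RRRRBBBBRRB; options L={ -4; -7/2; -13/4; -25/8; -199/64 } R={ -99/32; -49/16; -3; -2; -1; 0 } => -397/128
step 12: add Blue to get RRRRBBBBRRBB; options L={ -4; -7/2; -13/4; -25/8; -199/64; -397/128 } R={ -99/32; -49/16; -3; -2; -1; 0 } => -793/256
step 13: add Blue to get RRRRBBBBRRBBB; options L={ -4; -7/2; -13/4; -25/8; -199/64; -397/128; -793/256 } R={ -99/32; -49/16; -3; -2; -1; 0 } => -1585/512

-1585/512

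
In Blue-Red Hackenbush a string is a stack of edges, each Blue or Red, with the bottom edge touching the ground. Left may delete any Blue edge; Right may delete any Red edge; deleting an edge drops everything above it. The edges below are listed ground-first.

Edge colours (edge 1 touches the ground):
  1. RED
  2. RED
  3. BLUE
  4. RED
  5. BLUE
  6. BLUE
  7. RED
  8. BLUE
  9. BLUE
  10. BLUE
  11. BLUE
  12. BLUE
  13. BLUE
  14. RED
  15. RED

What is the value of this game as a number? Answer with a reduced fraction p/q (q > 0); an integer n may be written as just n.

step 1: add RED to get R; options L={ — } R={ 0 } — -1
step 2: add RED to get RR; options L={ — } R={ -1 0 } — -2
step 3: add BLUE to get RRB; options L={ -2 } R={ -1 0 } — -3/2
step 4: add RED to get RRBR; options L={ -2 } R={ -3/2 -1 0 } — -7/4
step 5: add BLUE to get RRBRB; options L={ -2 -7/4 } R={ -3/2 -1 0 } — -13/8
step 6: add BLUE to get RRBRBB; options L={ -2 -7/4 -13/8 } R={ -3/2 -1 0 } — -25/16
step 7: add RED to get RRBRBBR; options L={ -2 -7/4 -13/8 } R={ -25/16 -3/2 -1 0 } — -51/32
step 8: add BLUE to get RRBRBBRB; options L={ -2 -7/4 -13/8 -51/32 } R={ -25/16 -3/2 -1 0 } — -101/64
step 9: add BLUE to get RRBRBBRBB; options L={ -2 -7/4 -13/8 -51/32 -101/64 } R={ -25/16 -3/2 -1 0 } — -201/128
step 10: add BLUE to get RRBRBBRBBB; options L={ -2 -7/4 -13/8 -51/32 -101/64 -201/128 } R={ -25/16 -3/2 -1 0 } — -401/256
step 11: add BLUE to get RRBRBBRBBBB; options L={ -2 -7/4 -13/8 -51/32 -101/64 -201/128 -401/256 } R={ -25/16 -3/2 -1 0 } — -801/512
step 12: add BLUE to get RRBRBBRBBBBB; options L={ -2 -7/4 -13/8 -51/32 -101/64 -201/128 -401/256 -801/512 } R={ -25/16 -3/2 -1 0 } — -1601/1024
step 13: add BLUE to get RRBRBBRBBBBBB; options L={ -2 -7/4 -13/8 -51/32 -101/64 -201/128 -401/256 -801/512 -1601/1024 } R={ -25/16 -3/2 -1 0 } — -3201/2048
step 14: add RED to get RRBRBBRBBBBBBR; options L={ -2 -7/4 -13/8 -51/32 -101/64 -201/128 -401/256 -801/512 -1601/1024 } R={ -3201/2048 -25/16 -3/2 -1 0 } — -6403/4096
step 15: add RED to get RRBRBBRBBBBBBRR; options L={ -2 -7/4 -13/8 -51/32 -101/64 -201/128 -401/256 -801/512 -1601/1024 } R={ -6403/4096 -3201/2048 -25/16 -3/2 -1 0 } — -12807/8192

-12807/8192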